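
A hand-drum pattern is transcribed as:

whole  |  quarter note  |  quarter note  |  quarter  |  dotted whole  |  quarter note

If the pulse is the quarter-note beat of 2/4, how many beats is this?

One quarter-note beat = 2 eighth notes.
Each duration in eighth notes: whole = 8; quarter note = 2; quarter note = 2; quarter = 2; dotted whole = 12; quarter note = 2.
Altogether 8 + 2 + 2 + 2 + 12 + 2 = 28.
28 ÷ 2 = 14 beats.

14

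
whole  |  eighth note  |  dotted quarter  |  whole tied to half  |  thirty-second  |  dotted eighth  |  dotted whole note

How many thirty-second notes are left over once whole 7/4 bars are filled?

One bar of 7/4 = 56 thirty-second notes.
Working in thirty-second notes: whole = 32; eighth note = 4; dotted quarter = 12; whole tied to half (whole + half) = 48; thirty-second = 1; dotted eighth = 6; dotted whole note = 48.
Sum: 32 + 4 + 12 + 48 + 1 + 6 + 48 = 151.
151 ÷ 56 = 2 complete bars with 39 thirty-second notes remaining.

39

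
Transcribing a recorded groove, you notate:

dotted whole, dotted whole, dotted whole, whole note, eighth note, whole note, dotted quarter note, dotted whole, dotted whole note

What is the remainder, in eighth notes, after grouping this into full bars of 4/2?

One bar of 4/2 = 16 eighth notes.
Each duration in eighth notes: dotted whole = 12; dotted whole = 12; dotted whole = 12; whole note = 8; eighth note = 1; whole note = 8; dotted quarter note = 3; dotted whole = 12; dotted whole note = 12.
Altogether 12 + 12 + 12 + 8 + 1 + 8 + 3 + 12 + 12 = 80.
80 ÷ 16 = 5 complete bars with 0 eighth notes remaining.

0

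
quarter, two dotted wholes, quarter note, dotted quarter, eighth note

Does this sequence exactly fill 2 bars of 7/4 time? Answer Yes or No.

One bar of 7/4 = 14 eighth notes, so 2 bars = 28.
Working in eighth notes: quarter = 2; dotted whole = 12; dotted whole = 12; quarter note = 2; dotted quarter = 3; eighth note = 1.
Altogether 2 + 12 + 12 + 2 + 3 + 1 = 32.
32 exceeds 28, so the answer is No.

No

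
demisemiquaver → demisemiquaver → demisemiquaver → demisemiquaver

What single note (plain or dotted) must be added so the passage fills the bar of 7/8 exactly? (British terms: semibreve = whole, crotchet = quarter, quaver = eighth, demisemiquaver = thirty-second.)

dotted half note

The bar of 7/8 = 28 thirty-second notes.
Working in thirty-second notes: demisemiquaver = 1; demisemiquaver = 1; demisemiquaver = 1; demisemiquaver = 1.
Sum: 1 + 1 + 1 + 1 = 4.
Remaining: 28 − 4 = 24 thirty-second notes, which is a dotted half note.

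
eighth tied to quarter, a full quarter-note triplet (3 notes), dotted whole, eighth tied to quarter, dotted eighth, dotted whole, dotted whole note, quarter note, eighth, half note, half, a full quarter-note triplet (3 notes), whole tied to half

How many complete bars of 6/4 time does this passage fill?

6

One bar of 6/4 = 24 sixteenth notes.
In sixteenth notes: eighth tied to quarter (eighth + quarter) = 6; a full quarter-note triplet (3 notes) (three triplet quarters span one half) = 8; dotted whole = 24; eighth tied to quarter (eighth + quarter) = 6; dotted eighth = 3; dotted whole = 24; dotted whole note = 24; quarter note = 4; eighth = 2; half note = 8; half = 8; a full quarter-note triplet (3 notes) (three triplet quarters span one half) = 8; whole tied to half (whole + half) = 24.
Total: 6 + 8 + 24 + 6 + 3 + 24 + 24 + 4 + 2 + 8 + 8 + 8 + 24 = 149.
149 ÷ 24 = 6 complete bars with 5 left over.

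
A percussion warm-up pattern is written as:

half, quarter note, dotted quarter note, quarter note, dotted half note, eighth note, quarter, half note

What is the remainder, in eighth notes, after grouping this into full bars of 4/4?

One bar of 4/4 = 8 eighth notes.
Convert each value to eighth notes: half = 4; quarter note = 2; dotted quarter note = 3; quarter note = 2; dotted half note = 6; eighth note = 1; quarter = 2; half note = 4.
Adding: 4 + 2 + 3 + 2 + 6 + 1 + 2 + 4 = 24.
24 ÷ 8 = 3 complete bars with 0 eighth notes remaining.

0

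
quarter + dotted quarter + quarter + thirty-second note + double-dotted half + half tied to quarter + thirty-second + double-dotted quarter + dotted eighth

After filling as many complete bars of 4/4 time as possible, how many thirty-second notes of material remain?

One bar of 4/4 = 32 thirty-second notes.
Express everything in thirty-second notes: quarter = 8; dotted quarter = 12; quarter = 8; thirty-second note = 1; double-dotted half = 28; half tied to quarter (half + quarter) = 24; thirty-second = 1; double-dotted quarter = 14; dotted eighth = 6.
Adding: 8 + 12 + 8 + 1 + 28 + 24 + 1 + 14 + 6 = 102.
102 ÷ 32 = 3 complete bars with 6 thirty-second notes remaining.

6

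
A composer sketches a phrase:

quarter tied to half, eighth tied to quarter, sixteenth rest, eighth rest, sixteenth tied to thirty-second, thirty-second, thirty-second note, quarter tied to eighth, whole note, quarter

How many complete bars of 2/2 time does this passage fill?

One bar of 2/2 = 32 thirty-second notes.
Express everything in thirty-second notes: quarter tied to half (quarter + half) = 24; eighth tied to quarter (eighth + quarter) = 12; sixteenth rest = 2; eighth rest = 4; sixteenth tied to thirty-second (sixteenth + thirty-second) = 3; thirty-second = 1; thirty-second note = 1; quarter tied to eighth (quarter + eighth) = 12; whole note = 32; quarter = 8.
Sum: 24 + 12 + 2 + 4 + 3 + 1 + 1 + 12 + 32 + 8 = 99.
99 ÷ 32 = 3 complete bars with 3 left over.

3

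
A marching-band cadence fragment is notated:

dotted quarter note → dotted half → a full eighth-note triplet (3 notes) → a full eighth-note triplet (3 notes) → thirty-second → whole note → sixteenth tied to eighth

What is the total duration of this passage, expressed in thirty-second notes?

In thirty-second notes: dotted quarter note = 12; dotted half = 24; a full eighth-note triplet (3 notes) (three triplet eighths span one quarter) = 8; a full eighth-note triplet (3 notes) (three triplet eighths span one quarter) = 8; thirty-second = 1; whole note = 32; sixteenth tied to eighth (sixteenth + eighth) = 6.
Sum: 12 + 24 + 8 + 8 + 1 + 32 + 6 = 91 thirty-second notes.

91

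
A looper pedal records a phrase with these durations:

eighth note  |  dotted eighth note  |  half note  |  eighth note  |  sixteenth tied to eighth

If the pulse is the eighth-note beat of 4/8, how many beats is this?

9

One eighth-note beat = 2 sixteenth notes.
Express everything in sixteenth notes: eighth note = 2; dotted eighth note = 3; half note = 8; eighth note = 2; sixteenth tied to eighth (sixteenth + eighth) = 3.
Altogether 2 + 3 + 8 + 2 + 3 = 18.
18 ÷ 2 = 9 beats.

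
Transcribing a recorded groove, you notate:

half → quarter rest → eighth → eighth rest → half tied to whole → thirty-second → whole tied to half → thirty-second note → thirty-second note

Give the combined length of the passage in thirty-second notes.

131

Each duration in thirty-second notes: half = 16; quarter rest = 8; eighth = 4; eighth rest = 4; half tied to whole (half + whole) = 48; thirty-second = 1; whole tied to half (whole + half) = 48; thirty-second note = 1; thirty-second note = 1.
Total: 16 + 8 + 4 + 4 + 48 + 1 + 48 + 1 + 1 = 131 thirty-second notes.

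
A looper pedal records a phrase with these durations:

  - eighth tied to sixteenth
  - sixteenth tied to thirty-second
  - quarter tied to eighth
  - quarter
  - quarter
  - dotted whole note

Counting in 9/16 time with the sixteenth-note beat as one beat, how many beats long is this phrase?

One sixteenth-note beat = 2 thirty-second notes.
Each duration in thirty-second notes: eighth tied to sixteenth (eighth + sixteenth) = 6; sixteenth tied to thirty-second (sixteenth + thirty-second) = 3; quarter tied to eighth (quarter + eighth) = 12; quarter = 8; quarter = 8; dotted whole note = 48.
Sum: 6 + 3 + 12 + 8 + 8 + 48 = 85.
85 ÷ 2 = 42.5 beats.

42.5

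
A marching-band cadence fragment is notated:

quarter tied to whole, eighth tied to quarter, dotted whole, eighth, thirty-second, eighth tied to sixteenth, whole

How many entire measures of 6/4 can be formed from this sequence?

One bar of 6/4 = 48 thirty-second notes.
Each duration in thirty-second notes: quarter tied to whole (quarter + whole) = 40; eighth tied to quarter (eighth + quarter) = 12; dotted whole = 48; eighth = 4; thirty-second = 1; eighth tied to sixteenth (eighth + sixteenth) = 6; whole = 32.
Adding: 40 + 12 + 48 + 4 + 1 + 6 + 32 = 143.
143 ÷ 48 = 2 complete bars with 47 left over.

2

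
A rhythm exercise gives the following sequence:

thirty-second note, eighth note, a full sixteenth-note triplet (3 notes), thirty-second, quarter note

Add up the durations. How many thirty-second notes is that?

18

Working in thirty-second notes: thirty-second note = 1; eighth note = 4; a full sixteenth-note triplet (3 notes) (three triplet sixteenths span one eighth) = 4; thirty-second = 1; quarter note = 8.
Sum: 1 + 4 + 4 + 1 + 8 = 18 thirty-second notes.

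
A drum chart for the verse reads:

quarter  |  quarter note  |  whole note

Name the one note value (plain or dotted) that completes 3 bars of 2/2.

dotted whole note

3 bars of 2/2 = 12 quarter notes.
Working in quarter notes: quarter = 1; quarter note = 1; whole note = 4.
Total: 1 + 1 + 4 = 6.
Remaining: 12 − 6 = 6 quarter notes, which is a dotted whole note.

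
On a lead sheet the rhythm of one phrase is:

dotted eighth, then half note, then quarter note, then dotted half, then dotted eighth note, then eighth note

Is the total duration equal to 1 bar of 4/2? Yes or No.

One bar of 4/2 = 32 sixteenth notes.
Working in sixteenth notes: dotted eighth = 3; half note = 8; quarter note = 4; dotted half = 12; dotted eighth note = 3; eighth note = 2.
Adding: 3 + 8 + 4 + 12 + 3 + 2 = 32.
32 equals 32, so the answer is Yes.

Yes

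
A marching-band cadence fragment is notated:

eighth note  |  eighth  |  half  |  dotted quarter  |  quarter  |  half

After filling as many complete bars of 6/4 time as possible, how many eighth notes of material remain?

3

One bar of 6/4 = 12 eighth notes.
Express everything in eighth notes: eighth note = 1; eighth = 1; half = 4; dotted quarter = 3; quarter = 2; half = 4.
Altogether 1 + 1 + 4 + 3 + 2 + 4 = 15.
15 ÷ 12 = 1 complete bar with 3 eighth notes remaining.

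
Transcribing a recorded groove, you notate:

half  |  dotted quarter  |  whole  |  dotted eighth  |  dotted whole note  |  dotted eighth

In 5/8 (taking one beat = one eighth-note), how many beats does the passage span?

One eighth-note beat = 2 sixteenth notes.
Express everything in sixteenth notes: half = 8; dotted quarter = 6; whole = 16; dotted eighth = 3; dotted whole note = 24; dotted eighth = 3.
Sum: 8 + 6 + 16 + 3 + 24 + 3 = 60.
60 ÷ 2 = 30 beats.

30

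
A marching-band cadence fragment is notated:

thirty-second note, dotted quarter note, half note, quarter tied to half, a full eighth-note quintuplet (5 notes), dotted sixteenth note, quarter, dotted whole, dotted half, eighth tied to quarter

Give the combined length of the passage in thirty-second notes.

164

In thirty-second notes: thirty-second note = 1; dotted quarter note = 12; half note = 16; quarter tied to half (quarter + half) = 24; a full eighth-note quintuplet (5 notes) (five quintuplet eighths span one half) = 16; dotted sixteenth note = 3; quarter = 8; dotted whole = 48; dotted half = 24; eighth tied to quarter (eighth + quarter) = 12.
Altogether 1 + 12 + 16 + 24 + 16 + 3 + 8 + 48 + 24 + 12 = 164 thirty-second notes.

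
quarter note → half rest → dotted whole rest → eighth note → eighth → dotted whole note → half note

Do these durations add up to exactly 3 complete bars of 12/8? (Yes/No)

Yes

One bar of 12/8 = 12 eighth notes, so 3 bars = 36.
Convert each value to eighth notes: quarter note = 2; half rest = 4; dotted whole rest = 12; eighth note = 1; eighth = 1; dotted whole note = 12; half note = 4.
Altogether 2 + 4 + 12 + 1 + 1 + 12 + 4 = 36.
36 equals 36, so the answer is Yes.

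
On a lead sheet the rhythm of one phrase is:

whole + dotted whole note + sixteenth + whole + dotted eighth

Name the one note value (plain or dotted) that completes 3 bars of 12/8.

dotted half note

3 bars of 12/8 = 72 sixteenth notes.
Express everything in sixteenth notes: whole = 16; dotted whole note = 24; sixteenth = 1; whole = 16; dotted eighth = 3.
Adding: 16 + 24 + 1 + 16 + 3 = 60.
Remaining: 72 − 60 = 12 sixteenth notes, which is a dotted half note.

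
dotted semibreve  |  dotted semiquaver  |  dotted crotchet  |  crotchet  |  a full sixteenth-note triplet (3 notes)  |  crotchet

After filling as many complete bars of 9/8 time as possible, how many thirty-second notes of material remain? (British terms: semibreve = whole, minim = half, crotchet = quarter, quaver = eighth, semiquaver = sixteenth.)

One bar of 9/8 = 36 thirty-second notes.
Express everything in thirty-second notes: dotted semibreve = 48; dotted semiquaver = 3; dotted crotchet = 12; crotchet = 8; a full sixteenth-note triplet (3 notes) (three triplet sixteenths span one eighth) = 4; crotchet = 8.
Altogether 48 + 3 + 12 + 8 + 4 + 8 = 83.
83 ÷ 36 = 2 complete bars with 11 thirty-second notes remaining.

11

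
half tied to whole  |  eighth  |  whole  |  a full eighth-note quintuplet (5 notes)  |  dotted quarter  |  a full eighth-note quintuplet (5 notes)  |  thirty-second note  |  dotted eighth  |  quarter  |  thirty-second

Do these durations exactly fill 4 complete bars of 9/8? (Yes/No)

One bar of 9/8 = 36 thirty-second notes, so 4 bars = 144.
Each duration in thirty-second notes: half tied to whole (half + whole) = 48; eighth = 4; whole = 32; a full eighth-note quintuplet (5 notes) (five quintuplet eighths span one half) = 16; dotted quarter = 12; a full eighth-note quintuplet (5 notes) (five quintuplet eighths span one half) = 16; thirty-second note = 1; dotted eighth = 6; quarter = 8; thirty-second = 1.
Altogether 48 + 4 + 32 + 16 + 12 + 16 + 1 + 6 + 8 + 1 = 144.
144 equals 144, so the answer is Yes.

Yes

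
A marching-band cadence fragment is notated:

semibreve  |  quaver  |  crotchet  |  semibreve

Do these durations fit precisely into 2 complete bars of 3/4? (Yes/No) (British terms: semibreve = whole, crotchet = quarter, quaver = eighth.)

No

One bar of 3/4 = 6 eighth notes, so 2 bars = 12.
Convert each value to eighth notes: semibreve = 8; quaver = 1; crotchet = 2; semibreve = 8.
Altogether 8 + 1 + 2 + 8 = 19.
19 exceeds 12, so the answer is No.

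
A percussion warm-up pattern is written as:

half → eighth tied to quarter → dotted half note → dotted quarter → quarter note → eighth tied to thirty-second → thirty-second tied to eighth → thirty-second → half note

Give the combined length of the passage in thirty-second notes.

99

In thirty-second notes: half = 16; eighth tied to quarter (eighth + quarter) = 12; dotted half note = 24; dotted quarter = 12; quarter note = 8; eighth tied to thirty-second (eighth + thirty-second) = 5; thirty-second tied to eighth (thirty-second + eighth) = 5; thirty-second = 1; half note = 16.
Adding: 16 + 12 + 24 + 12 + 8 + 5 + 5 + 1 + 16 = 99 thirty-second notes.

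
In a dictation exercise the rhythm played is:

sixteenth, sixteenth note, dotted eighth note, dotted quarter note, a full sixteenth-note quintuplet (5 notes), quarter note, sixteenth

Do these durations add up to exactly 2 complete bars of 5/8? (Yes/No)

One bar of 5/8 = 10 sixteenth notes, so 2 bars = 20.
Each duration in sixteenth notes: sixteenth = 1; sixteenth note = 1; dotted eighth note = 3; dotted quarter note = 6; a full sixteenth-note quintuplet (5 notes) (five quintuplet sixteenths span one quarter) = 4; quarter note = 4; sixteenth = 1.
Sum: 1 + 1 + 3 + 6 + 4 + 4 + 1 = 20.
20 equals 20, so the answer is Yes.

Yes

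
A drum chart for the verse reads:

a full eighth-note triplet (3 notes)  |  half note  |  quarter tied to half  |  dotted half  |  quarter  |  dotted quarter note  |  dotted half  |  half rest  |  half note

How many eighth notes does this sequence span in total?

In eighth notes: a full eighth-note triplet (3 notes) (three triplet eighths span one quarter) = 2; half note = 4; quarter tied to half (quarter + half) = 6; dotted half = 6; quarter = 2; dotted quarter note = 3; dotted half = 6; half rest = 4; half note = 4.
Total: 2 + 4 + 6 + 6 + 2 + 3 + 6 + 4 + 4 = 37 eighth notes.

37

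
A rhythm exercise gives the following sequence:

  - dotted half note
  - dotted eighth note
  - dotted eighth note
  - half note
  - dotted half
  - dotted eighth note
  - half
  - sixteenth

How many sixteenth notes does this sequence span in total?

50

Express everything in sixteenth notes: dotted half note = 12; dotted eighth note = 3; dotted eighth note = 3; half note = 8; dotted half = 12; dotted eighth note = 3; half = 8; sixteenth = 1.
Adding: 12 + 3 + 3 + 8 + 12 + 3 + 8 + 1 = 50 sixteenth notes.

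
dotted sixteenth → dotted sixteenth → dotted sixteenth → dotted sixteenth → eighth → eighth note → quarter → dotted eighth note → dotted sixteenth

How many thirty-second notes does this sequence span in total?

Convert each value to thirty-second notes: dotted sixteenth = 3; dotted sixteenth = 3; dotted sixteenth = 3; dotted sixteenth = 3; eighth = 4; eighth note = 4; quarter = 8; dotted eighth note = 6; dotted sixteenth = 3.
Sum: 3 + 3 + 3 + 3 + 4 + 4 + 8 + 6 + 3 = 37 thirty-second notes.

37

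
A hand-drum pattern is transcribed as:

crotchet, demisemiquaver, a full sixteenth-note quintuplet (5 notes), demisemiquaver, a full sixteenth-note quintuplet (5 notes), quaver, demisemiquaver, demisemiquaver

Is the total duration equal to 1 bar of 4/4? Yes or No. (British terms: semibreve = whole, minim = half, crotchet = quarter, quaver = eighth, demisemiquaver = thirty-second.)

Yes

One bar of 4/4 = 32 thirty-second notes.
Convert each value to thirty-second notes: crotchet = 8; demisemiquaver = 1; a full sixteenth-note quintuplet (5 notes) (five quintuplet sixteenths span one quarter) = 8; demisemiquaver = 1; a full sixteenth-note quintuplet (5 notes) (five quintuplet sixteenths span one quarter) = 8; quaver = 4; demisemiquaver = 1; demisemiquaver = 1.
Adding: 8 + 1 + 8 + 1 + 8 + 4 + 1 + 1 = 32.
32 equals 32, so the answer is Yes.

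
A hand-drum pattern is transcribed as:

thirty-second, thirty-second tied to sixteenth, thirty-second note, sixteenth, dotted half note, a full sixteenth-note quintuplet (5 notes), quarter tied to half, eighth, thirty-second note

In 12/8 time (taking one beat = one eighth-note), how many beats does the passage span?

One eighth-note beat = 4 thirty-second notes.
Each duration in thirty-second notes: thirty-second = 1; thirty-second tied to sixteenth (thirty-second + sixteenth) = 3; thirty-second note = 1; sixteenth = 2; dotted half note = 24; a full sixteenth-note quintuplet (5 notes) (five quintuplet sixteenths span one quarter) = 8; quarter tied to half (quarter + half) = 24; eighth = 4; thirty-second note = 1.
Total: 1 + 3 + 1 + 2 + 24 + 8 + 24 + 4 + 1 = 68.
68 ÷ 4 = 17 beats.

17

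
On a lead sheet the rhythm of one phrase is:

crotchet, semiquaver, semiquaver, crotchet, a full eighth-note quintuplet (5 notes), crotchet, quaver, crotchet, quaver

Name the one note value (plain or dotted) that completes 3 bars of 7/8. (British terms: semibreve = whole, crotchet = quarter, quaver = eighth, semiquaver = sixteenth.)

dotted half note

3 bars of 7/8 = 42 sixteenth notes.
Express everything in sixteenth notes: crotchet = 4; semiquaver = 1; semiquaver = 1; crotchet = 4; a full eighth-note quintuplet (5 notes) (five quintuplet eighths span one half) = 8; crotchet = 4; quaver = 2; crotchet = 4; quaver = 2.
Total: 4 + 1 + 1 + 4 + 8 + 4 + 2 + 4 + 2 = 30.
Remaining: 42 − 30 = 12 sixteenth notes, which is a dotted half note.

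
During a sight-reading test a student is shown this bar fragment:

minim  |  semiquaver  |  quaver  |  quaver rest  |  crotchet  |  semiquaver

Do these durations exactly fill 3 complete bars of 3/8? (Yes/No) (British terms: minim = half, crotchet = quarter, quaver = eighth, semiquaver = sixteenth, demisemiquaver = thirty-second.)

One bar of 3/8 = 6 sixteenth notes, so 3 bars = 18.
In sixteenth notes: minim = 8; semiquaver = 1; quaver = 2; quaver rest = 2; crotchet = 4; semiquaver = 1.
Altogether 8 + 1 + 2 + 2 + 4 + 1 = 18.
18 equals 18, so the answer is Yes.

Yes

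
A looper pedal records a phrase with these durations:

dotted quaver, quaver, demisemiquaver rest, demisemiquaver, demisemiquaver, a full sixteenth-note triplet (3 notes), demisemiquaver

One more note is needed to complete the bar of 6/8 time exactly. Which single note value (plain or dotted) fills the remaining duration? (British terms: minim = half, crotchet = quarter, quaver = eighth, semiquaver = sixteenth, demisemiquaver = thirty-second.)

The bar of 6/8 = 24 thirty-second notes.
Working in thirty-second notes: dotted quaver = 6; quaver = 4; demisemiquaver rest = 1; demisemiquaver = 1; demisemiquaver = 1; a full sixteenth-note triplet (3 notes) (three triplet sixteenths span one eighth) = 4; demisemiquaver = 1.
Altogether 6 + 4 + 1 + 1 + 1 + 4 + 1 = 18.
Remaining: 24 − 18 = 6 thirty-second notes, which is a dotted eighth note.

dotted eighth note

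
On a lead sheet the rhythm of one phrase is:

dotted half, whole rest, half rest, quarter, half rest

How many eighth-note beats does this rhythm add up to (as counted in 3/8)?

One eighth-note beat = 2 sixteenth notes.
Each duration in sixteenth notes: dotted half = 12; whole rest = 16; half rest = 8; quarter = 4; half rest = 8.
Sum: 12 + 16 + 8 + 4 + 8 = 48.
48 ÷ 2 = 24 beats.

24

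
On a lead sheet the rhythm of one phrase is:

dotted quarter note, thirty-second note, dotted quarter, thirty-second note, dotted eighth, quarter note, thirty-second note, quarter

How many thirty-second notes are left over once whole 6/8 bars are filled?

1

One bar of 6/8 = 24 thirty-second notes.
Convert each value to thirty-second notes: dotted quarter note = 12; thirty-second note = 1; dotted quarter = 12; thirty-second note = 1; dotted eighth = 6; quarter note = 8; thirty-second note = 1; quarter = 8.
Total: 12 + 1 + 12 + 1 + 6 + 8 + 1 + 8 = 49.
49 ÷ 24 = 2 complete bars with 1 thirty-second note remaining.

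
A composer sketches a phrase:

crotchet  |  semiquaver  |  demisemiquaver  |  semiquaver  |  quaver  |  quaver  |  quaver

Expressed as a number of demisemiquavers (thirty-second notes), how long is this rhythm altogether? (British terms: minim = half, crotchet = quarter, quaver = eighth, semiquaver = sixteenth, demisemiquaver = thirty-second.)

25

Working in thirty-second notes: crotchet = 8; semiquaver = 2; demisemiquaver = 1; semiquaver = 2; quaver = 4; quaver = 4; quaver = 4.
Adding: 8 + 2 + 1 + 2 + 4 + 4 + 4 = 25 thirty-second notes.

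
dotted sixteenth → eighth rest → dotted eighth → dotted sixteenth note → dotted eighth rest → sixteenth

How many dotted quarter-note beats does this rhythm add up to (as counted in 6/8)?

One dotted quarter-note beat = 12 thirty-second notes.
Working in thirty-second notes: dotted sixteenth = 3; eighth rest = 4; dotted eighth = 6; dotted sixteenth note = 3; dotted eighth rest = 6; sixteenth = 2.
Sum: 3 + 4 + 6 + 3 + 6 + 2 = 24.
24 ÷ 12 = 2 beats.

2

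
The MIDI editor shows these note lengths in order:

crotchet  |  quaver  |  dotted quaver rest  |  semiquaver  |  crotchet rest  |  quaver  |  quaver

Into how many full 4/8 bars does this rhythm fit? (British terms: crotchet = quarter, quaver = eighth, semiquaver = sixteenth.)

2

One bar of 4/8 = 8 sixteenth notes.
Each duration in sixteenth notes: crotchet = 4; quaver = 2; dotted quaver rest = 3; semiquaver = 1; crotchet rest = 4; quaver = 2; quaver = 2.
Adding: 4 + 2 + 3 + 1 + 4 + 2 + 2 = 18.
18 ÷ 8 = 2 complete bars with 2 left over.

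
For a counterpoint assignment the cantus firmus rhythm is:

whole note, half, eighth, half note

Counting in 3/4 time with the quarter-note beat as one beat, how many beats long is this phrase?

8.5

One quarter-note beat = 2 eighth notes.
Express everything in eighth notes: whole note = 8; half = 4; eighth = 1; half note = 4.
Total: 8 + 4 + 1 + 4 = 17.
17 ÷ 2 = 8.5 beats.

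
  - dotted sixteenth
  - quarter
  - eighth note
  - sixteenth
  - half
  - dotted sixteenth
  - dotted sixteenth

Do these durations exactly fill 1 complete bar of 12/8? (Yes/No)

One bar of 12/8 = 48 thirty-second notes.
In thirty-second notes: dotted sixteenth = 3; quarter = 8; eighth note = 4; sixteenth = 2; half = 16; dotted sixteenth = 3; dotted sixteenth = 3.
Adding: 3 + 8 + 4 + 2 + 16 + 3 + 3 = 39.
39 falls short of 48, so the answer is No.

No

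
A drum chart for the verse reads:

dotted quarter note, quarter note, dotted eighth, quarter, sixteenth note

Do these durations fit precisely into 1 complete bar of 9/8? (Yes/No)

One bar of 9/8 = 18 sixteenth notes.
Working in sixteenth notes: dotted quarter note = 6; quarter note = 4; dotted eighth = 3; quarter = 4; sixteenth note = 1.
Adding: 6 + 4 + 3 + 4 + 1 = 18.
18 equals 18, so the answer is Yes.

Yes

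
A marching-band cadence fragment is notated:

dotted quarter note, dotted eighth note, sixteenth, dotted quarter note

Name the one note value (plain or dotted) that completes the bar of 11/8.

The bar of 11/8 = 22 sixteenth notes.
In sixteenth notes: dotted quarter note = 6; dotted eighth note = 3; sixteenth = 1; dotted quarter note = 6.
Altogether 6 + 3 + 1 + 6 = 16.
Remaining: 22 − 16 = 6 sixteenth notes, which is a dotted quarter note.

dotted quarter note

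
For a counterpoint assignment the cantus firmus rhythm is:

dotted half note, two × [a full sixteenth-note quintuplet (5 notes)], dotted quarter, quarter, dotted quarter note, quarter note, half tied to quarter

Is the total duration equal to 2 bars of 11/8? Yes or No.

One bar of 11/8 = 11 eighth notes, so 2 bars = 22.
Each duration in eighth notes: dotted half note = 6; a full sixteenth-note quintuplet (5 notes) (five quintuplet sixteenths span one quarter) = 2; a full sixteenth-note quintuplet (5 notes) (five quintuplet sixteenths span one quarter) = 2; dotted quarter = 3; quarter = 2; dotted quarter note = 3; quarter note = 2; half tied to quarter (half + quarter) = 6.
Total: 6 + 2 + 2 + 3 + 2 + 3 + 2 + 6 = 26.
26 exceeds 22, so the answer is No.

No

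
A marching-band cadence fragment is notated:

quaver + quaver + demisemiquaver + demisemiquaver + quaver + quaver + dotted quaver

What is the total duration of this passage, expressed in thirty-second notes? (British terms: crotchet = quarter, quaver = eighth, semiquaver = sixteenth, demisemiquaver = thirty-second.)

Express everything in thirty-second notes: quaver = 4; quaver = 4; demisemiquaver = 1; demisemiquaver = 1; quaver = 4; quaver = 4; dotted quaver = 6.
Altogether 4 + 4 + 1 + 1 + 4 + 4 + 6 = 24 thirty-second notes.

24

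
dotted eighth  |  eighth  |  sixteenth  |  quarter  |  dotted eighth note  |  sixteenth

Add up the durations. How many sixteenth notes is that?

In sixteenth notes: dotted eighth = 3; eighth = 2; sixteenth = 1; quarter = 4; dotted eighth note = 3; sixteenth = 1.
Sum: 3 + 2 + 1 + 4 + 3 + 1 = 14 sixteenth notes.

14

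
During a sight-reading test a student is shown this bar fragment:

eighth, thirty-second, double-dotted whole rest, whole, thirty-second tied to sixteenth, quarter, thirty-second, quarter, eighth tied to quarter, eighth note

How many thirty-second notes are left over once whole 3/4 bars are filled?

One bar of 3/4 = 24 thirty-second notes.
Working in thirty-second notes: eighth = 4; thirty-second = 1; double-dotted whole rest = 56; whole = 32; thirty-second tied to sixteenth (thirty-second + sixteenth) = 3; quarter = 8; thirty-second = 1; quarter = 8; eighth tied to quarter (eighth + quarter) = 12; eighth note = 4.
Altogether 4 + 1 + 56 + 32 + 3 + 8 + 1 + 8 + 12 + 4 = 129.
129 ÷ 24 = 5 complete bars with 9 thirty-second notes remaining.

9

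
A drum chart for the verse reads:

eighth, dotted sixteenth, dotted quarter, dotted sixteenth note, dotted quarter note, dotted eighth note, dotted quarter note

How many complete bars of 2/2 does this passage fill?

One bar of 2/2 = 32 thirty-second notes.
In thirty-second notes: eighth = 4; dotted sixteenth = 3; dotted quarter = 12; dotted sixteenth note = 3; dotted quarter note = 12; dotted eighth note = 6; dotted quarter note = 12.
Total: 4 + 3 + 12 + 3 + 12 + 6 + 12 = 52.
52 ÷ 32 = 1 complete bar with 20 left over.

1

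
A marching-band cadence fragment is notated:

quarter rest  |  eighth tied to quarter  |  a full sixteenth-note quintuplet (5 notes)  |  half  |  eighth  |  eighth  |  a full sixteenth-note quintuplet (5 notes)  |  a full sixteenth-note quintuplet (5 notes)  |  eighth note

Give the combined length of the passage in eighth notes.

Working in eighth notes: quarter rest = 2; eighth tied to quarter (eighth + quarter) = 3; a full sixteenth-note quintuplet (5 notes) (five quintuplet sixteenths span one quarter) = 2; half = 4; eighth = 1; eighth = 1; a full sixteenth-note quintuplet (5 notes) (five quintuplet sixteenths span one quarter) = 2; a full sixteenth-note quintuplet (5 notes) (five quintuplet sixteenths span one quarter) = 2; eighth note = 1.
Altogether 2 + 3 + 2 + 4 + 1 + 1 + 2 + 2 + 1 = 18 eighth notes.

18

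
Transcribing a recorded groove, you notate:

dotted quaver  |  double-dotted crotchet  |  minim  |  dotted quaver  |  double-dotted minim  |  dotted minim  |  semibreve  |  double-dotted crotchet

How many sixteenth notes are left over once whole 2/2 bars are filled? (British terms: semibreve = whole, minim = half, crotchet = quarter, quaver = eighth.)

One bar of 2/2 = 16 sixteenth notes.
Convert each value to sixteenth notes: dotted quaver = 3; double-dotted crotchet = 7; minim = 8; dotted quaver = 3; double-dotted minim = 14; dotted minim = 12; semibreve = 16; double-dotted crotchet = 7.
Sum: 3 + 7 + 8 + 3 + 14 + 12 + 16 + 7 = 70.
70 ÷ 16 = 4 complete bars with 6 sixteenth notes remaining.

6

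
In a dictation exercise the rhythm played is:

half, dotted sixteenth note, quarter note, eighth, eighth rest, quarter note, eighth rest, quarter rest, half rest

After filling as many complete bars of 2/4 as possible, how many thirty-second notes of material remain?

7

One bar of 2/4 = 16 thirty-second notes.
Express everything in thirty-second notes: half = 16; dotted sixteenth note = 3; quarter note = 8; eighth = 4; eighth rest = 4; quarter note = 8; eighth rest = 4; quarter rest = 8; half rest = 16.
Total: 16 + 3 + 8 + 4 + 4 + 8 + 4 + 8 + 16 = 71.
71 ÷ 16 = 4 complete bars with 7 thirty-second notes remaining.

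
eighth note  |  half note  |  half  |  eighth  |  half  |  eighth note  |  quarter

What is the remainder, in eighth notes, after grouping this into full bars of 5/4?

One bar of 5/4 = 10 eighth notes.
Convert each value to eighth notes: eighth note = 1; half note = 4; half = 4; eighth = 1; half = 4; eighth note = 1; quarter = 2.
Sum: 1 + 4 + 4 + 1 + 4 + 1 + 2 = 17.
17 ÷ 10 = 1 complete bar with 7 eighth notes remaining.

7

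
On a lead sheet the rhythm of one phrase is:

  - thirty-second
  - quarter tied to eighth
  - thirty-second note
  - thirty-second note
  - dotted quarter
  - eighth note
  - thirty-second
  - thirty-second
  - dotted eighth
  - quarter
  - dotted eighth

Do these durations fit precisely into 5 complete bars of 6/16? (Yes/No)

One bar of 6/16 = 12 thirty-second notes, so 5 bars = 60.
Convert each value to thirty-second notes: thirty-second = 1; quarter tied to eighth (quarter + eighth) = 12; thirty-second note = 1; thirty-second note = 1; dotted quarter = 12; eighth note = 4; thirty-second = 1; thirty-second = 1; dotted eighth = 6; quarter = 8; dotted eighth = 6.
Adding: 1 + 12 + 1 + 1 + 12 + 4 + 1 + 1 + 6 + 8 + 6 = 53.
53 falls short of 60, so the answer is No.

No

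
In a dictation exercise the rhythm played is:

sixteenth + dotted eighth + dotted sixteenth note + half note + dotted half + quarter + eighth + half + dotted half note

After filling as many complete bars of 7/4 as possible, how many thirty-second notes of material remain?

47

One bar of 7/4 = 56 thirty-second notes.
In thirty-second notes: sixteenth = 2; dotted eighth = 6; dotted sixteenth note = 3; half note = 16; dotted half = 24; quarter = 8; eighth = 4; half = 16; dotted half note = 24.
Adding: 2 + 6 + 3 + 16 + 24 + 8 + 4 + 16 + 24 = 103.
103 ÷ 56 = 1 complete bar with 47 thirty-second notes remaining.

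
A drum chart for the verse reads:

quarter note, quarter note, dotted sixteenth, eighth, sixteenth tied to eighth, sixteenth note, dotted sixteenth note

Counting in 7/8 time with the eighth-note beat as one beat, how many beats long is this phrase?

One eighth-note beat = 4 thirty-second notes.
In thirty-second notes: quarter note = 8; quarter note = 8; dotted sixteenth = 3; eighth = 4; sixteenth tied to eighth (sixteenth + eighth) = 6; sixteenth note = 2; dotted sixteenth note = 3.
Total: 8 + 8 + 3 + 4 + 6 + 2 + 3 = 34.
34 ÷ 4 = 8.5 beats.

8.5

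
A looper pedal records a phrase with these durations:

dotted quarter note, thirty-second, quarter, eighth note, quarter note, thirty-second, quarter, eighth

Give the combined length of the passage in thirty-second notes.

46

Working in thirty-second notes: dotted quarter note = 12; thirty-second = 1; quarter = 8; eighth note = 4; quarter note = 8; thirty-second = 1; quarter = 8; eighth = 4.
Altogether 12 + 1 + 8 + 4 + 8 + 1 + 8 + 4 = 46 thirty-second notes.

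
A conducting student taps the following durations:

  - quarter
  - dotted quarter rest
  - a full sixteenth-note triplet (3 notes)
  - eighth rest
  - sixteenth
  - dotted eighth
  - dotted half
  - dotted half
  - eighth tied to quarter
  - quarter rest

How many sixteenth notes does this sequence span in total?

52

Working in sixteenth notes: quarter = 4; dotted quarter rest = 6; a full sixteenth-note triplet (3 notes) (three triplet sixteenths span one eighth) = 2; eighth rest = 2; sixteenth = 1; dotted eighth = 3; dotted half = 12; dotted half = 12; eighth tied to quarter (eighth + quarter) = 6; quarter rest = 4.
Adding: 4 + 6 + 2 + 2 + 1 + 3 + 12 + 12 + 6 + 4 = 52 sixteenth notes.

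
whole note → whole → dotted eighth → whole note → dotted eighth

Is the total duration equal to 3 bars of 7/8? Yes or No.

One bar of 7/8 = 14 sixteenth notes, so 3 bars = 42.
Express everything in sixteenth notes: whole note = 16; whole = 16; dotted eighth = 3; whole note = 16; dotted eighth = 3.
Adding: 16 + 16 + 3 + 16 + 3 = 54.
54 exceeds 42, so the answer is No.

No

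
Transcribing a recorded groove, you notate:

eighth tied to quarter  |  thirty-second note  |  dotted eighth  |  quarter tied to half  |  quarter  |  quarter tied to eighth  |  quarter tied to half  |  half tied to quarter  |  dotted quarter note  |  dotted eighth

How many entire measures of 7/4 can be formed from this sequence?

One bar of 7/4 = 56 thirty-second notes.
Each duration in thirty-second notes: eighth tied to quarter (eighth + quarter) = 12; thirty-second note = 1; dotted eighth = 6; quarter tied to half (quarter + half) = 24; quarter = 8; quarter tied to eighth (quarter + eighth) = 12; quarter tied to half (quarter + half) = 24; half tied to quarter (half + quarter) = 24; dotted quarter note = 12; dotted eighth = 6.
Sum: 12 + 1 + 6 + 24 + 8 + 12 + 24 + 24 + 12 + 6 = 129.
129 ÷ 56 = 2 complete bars with 17 left over.

2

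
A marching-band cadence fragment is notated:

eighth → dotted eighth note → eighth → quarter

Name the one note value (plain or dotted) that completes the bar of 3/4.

The bar of 3/4 = 12 sixteenth notes.
Express everything in sixteenth notes: eighth = 2; dotted eighth note = 3; eighth = 2; quarter = 4.
Total: 2 + 3 + 2 + 4 = 11.
Remaining: 12 − 11 = 1 sixteenth note, which is a sixteenth note.

sixteenth note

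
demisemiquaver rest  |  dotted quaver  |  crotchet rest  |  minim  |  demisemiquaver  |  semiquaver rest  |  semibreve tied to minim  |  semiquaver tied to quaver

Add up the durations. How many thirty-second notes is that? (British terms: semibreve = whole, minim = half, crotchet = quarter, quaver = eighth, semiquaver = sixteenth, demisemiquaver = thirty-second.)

88

Each duration in thirty-second notes: demisemiquaver rest = 1; dotted quaver = 6; crotchet rest = 8; minim = 16; demisemiquaver = 1; semiquaver rest = 2; semibreve tied to minim (semibreve + minim) = 48; semiquaver tied to quaver (semiquaver + quaver) = 6.
Total: 1 + 6 + 8 + 16 + 1 + 2 + 48 + 6 = 88 thirty-second notes.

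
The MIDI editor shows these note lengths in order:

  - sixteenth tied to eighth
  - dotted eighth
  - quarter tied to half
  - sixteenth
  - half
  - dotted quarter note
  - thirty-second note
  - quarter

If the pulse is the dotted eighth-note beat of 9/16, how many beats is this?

12.5

One dotted eighth-note beat = 6 thirty-second notes.
Each duration in thirty-second notes: sixteenth tied to eighth (sixteenth + eighth) = 6; dotted eighth = 6; quarter tied to half (quarter + half) = 24; sixteenth = 2; half = 16; dotted quarter note = 12; thirty-second note = 1; quarter = 8.
Altogether 6 + 6 + 24 + 2 + 16 + 12 + 1 + 8 = 75.
75 ÷ 6 = 12.5 beats.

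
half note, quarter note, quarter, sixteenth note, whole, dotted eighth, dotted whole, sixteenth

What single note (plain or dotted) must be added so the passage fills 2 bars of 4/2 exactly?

2 bars of 4/2 = 64 sixteenth notes.
Each duration in sixteenth notes: half note = 8; quarter note = 4; quarter = 4; sixteenth note = 1; whole = 16; dotted eighth = 3; dotted whole = 24; sixteenth = 1.
Sum: 8 + 4 + 4 + 1 + 16 + 3 + 24 + 1 = 61.
Remaining: 64 − 61 = 3 sixteenth notes, which is a dotted eighth note.

dotted eighth note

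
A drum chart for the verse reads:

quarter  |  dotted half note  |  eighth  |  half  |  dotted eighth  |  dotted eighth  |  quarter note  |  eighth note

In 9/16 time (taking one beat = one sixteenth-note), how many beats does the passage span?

38

One sixteenth-note beat = 2 thirty-second notes.
Express everything in thirty-second notes: quarter = 8; dotted half note = 24; eighth = 4; half = 16; dotted eighth = 6; dotted eighth = 6; quarter note = 8; eighth note = 4.
Altogether 8 + 24 + 4 + 16 + 6 + 6 + 8 + 4 = 76.
76 ÷ 2 = 38 beats.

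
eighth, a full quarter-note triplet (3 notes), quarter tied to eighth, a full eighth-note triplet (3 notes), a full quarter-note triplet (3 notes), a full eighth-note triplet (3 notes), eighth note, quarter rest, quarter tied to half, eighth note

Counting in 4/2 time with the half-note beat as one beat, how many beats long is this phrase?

One half-note beat = 4 eighth notes.
Working in eighth notes: eighth = 1; a full quarter-note triplet (3 notes) (three triplet quarters span one half) = 4; quarter tied to eighth (quarter + eighth) = 3; a full eighth-note triplet (3 notes) (three triplet eighths span one quarter) = 2; a full quarter-note triplet (3 notes) (three triplet quarters span one half) = 4; a full eighth-note triplet (3 notes) (three triplet eighths span one quarter) = 2; eighth note = 1; quarter rest = 2; quarter tied to half (quarter + half) = 6; eighth note = 1.
Sum: 1 + 4 + 3 + 2 + 4 + 2 + 1 + 2 + 6 + 1 = 26.
26 ÷ 4 = 6.5 beats.

6.5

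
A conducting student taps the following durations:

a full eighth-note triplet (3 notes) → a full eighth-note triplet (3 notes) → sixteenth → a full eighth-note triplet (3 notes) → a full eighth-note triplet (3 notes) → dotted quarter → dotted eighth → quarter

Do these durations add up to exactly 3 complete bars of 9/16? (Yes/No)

One bar of 9/16 = 9 sixteenth notes, so 3 bars = 27.
Working in sixteenth notes: a full eighth-note triplet (3 notes) (three triplet eighths span one quarter) = 4; a full eighth-note triplet (3 notes) (three triplet eighths span one quarter) = 4; sixteenth = 1; a full eighth-note triplet (3 notes) (three triplet eighths span one quarter) = 4; a full eighth-note triplet (3 notes) (three triplet eighths span one quarter) = 4; dotted quarter = 6; dotted eighth = 3; quarter = 4.
Sum: 4 + 4 + 1 + 4 + 4 + 6 + 3 + 4 = 30.
30 exceeds 27, so the answer is No.

No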